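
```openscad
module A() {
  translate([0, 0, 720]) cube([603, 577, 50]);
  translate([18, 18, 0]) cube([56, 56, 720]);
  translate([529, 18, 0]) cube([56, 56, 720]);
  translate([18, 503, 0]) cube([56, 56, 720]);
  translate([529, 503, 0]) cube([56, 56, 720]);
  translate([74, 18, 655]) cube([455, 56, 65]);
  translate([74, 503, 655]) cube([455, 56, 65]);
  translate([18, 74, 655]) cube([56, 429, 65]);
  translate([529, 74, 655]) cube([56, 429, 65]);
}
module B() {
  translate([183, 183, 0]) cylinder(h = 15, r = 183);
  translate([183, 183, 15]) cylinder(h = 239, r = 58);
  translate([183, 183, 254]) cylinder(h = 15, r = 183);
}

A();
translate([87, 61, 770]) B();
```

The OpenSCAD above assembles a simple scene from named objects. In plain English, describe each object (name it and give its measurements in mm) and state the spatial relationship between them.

A is a table with a 603×577 mm rectangular top, 50 mm thick, top surface at z = 770 mm, supported by four 56×56 mm square legs, each inset 18 mm from the nearest pair of top edges, running from the floor. Four apron rails, 56 mm thick and 65 mm tall, run between adjacent legs with their top edges flush with the underside of the top and their outer faces flush with the legs' outer faces.

B is a spool: two coaxial disc flanges of radius 183 mm and thickness 15 mm, joined by a core cylinder of radius 58 mm and height 239 mm. The lower flange rests on z = 0 and the three cylinders share a vertical axis.

The spool is on top of the table.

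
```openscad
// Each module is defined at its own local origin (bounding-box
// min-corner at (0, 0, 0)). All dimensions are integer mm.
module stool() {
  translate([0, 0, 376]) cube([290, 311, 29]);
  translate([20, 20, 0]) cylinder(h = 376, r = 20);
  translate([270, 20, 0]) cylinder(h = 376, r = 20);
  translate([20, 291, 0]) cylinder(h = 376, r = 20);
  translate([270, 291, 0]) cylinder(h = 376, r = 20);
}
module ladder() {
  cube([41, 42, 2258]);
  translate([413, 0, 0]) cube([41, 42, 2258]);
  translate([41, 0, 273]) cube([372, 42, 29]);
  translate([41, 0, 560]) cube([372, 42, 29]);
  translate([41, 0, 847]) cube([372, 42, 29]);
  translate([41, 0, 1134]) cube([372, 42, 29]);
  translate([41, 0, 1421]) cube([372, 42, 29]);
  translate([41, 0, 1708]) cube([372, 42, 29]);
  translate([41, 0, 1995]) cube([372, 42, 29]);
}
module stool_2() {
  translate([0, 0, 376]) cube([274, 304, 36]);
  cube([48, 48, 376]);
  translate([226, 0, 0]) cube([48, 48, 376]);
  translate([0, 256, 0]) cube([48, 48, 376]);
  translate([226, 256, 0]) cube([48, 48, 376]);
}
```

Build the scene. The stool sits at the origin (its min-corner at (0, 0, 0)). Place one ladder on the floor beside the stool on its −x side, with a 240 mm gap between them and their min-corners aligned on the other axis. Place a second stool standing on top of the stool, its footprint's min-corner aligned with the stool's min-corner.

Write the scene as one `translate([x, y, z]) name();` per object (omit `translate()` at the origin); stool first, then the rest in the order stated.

stool();
translate([-694, 0, 0]) ladder();
translate([0, 0, 405]) stool_2();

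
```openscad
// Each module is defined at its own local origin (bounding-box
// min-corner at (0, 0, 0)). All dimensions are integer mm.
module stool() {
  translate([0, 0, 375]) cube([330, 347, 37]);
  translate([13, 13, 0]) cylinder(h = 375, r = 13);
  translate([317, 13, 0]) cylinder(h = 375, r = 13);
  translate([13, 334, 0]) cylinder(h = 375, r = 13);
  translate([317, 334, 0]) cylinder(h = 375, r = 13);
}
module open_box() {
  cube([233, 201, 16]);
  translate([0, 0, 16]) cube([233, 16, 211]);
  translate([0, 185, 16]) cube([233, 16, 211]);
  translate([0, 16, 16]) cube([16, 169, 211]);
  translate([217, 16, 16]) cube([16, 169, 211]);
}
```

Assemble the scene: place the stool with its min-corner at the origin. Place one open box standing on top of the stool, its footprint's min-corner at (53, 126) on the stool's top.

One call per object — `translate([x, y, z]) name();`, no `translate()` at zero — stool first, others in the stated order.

stool();
translate([53, 126, 412]) open_box();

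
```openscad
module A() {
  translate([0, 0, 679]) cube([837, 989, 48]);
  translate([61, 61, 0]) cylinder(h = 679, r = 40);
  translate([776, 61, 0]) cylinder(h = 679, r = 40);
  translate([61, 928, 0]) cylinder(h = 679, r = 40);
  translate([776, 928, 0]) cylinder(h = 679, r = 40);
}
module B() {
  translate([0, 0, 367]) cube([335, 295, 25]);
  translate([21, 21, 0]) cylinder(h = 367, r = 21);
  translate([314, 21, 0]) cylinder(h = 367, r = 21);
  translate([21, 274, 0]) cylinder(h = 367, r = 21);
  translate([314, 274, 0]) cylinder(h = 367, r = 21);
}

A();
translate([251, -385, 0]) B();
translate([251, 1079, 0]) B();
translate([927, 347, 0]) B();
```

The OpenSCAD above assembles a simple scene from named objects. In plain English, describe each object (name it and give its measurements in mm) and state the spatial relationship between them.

A is a rectangular dining table. The top is 837×989×48 mm with its upper surface at z = 727 mm. It stands on four round legs of 80 mm diameter, each leg's bounding box inset 21 mm from the nearest pair of top edges, running from the floor to the underside of the top.

B is a simple wooden stool: a rectangular seat 335 mm (x) by 295 mm (y), 25 mm thick, top face at z = 392 mm, on four round legs, each 42 mm in diameter. The legs rest on z = 0, each leg's axis is inset half a diameter from the nearest pair of seat edges (so the leg's bounding box is flush with the corner).

Three stools sit around the table at the −y, +y, +x sides.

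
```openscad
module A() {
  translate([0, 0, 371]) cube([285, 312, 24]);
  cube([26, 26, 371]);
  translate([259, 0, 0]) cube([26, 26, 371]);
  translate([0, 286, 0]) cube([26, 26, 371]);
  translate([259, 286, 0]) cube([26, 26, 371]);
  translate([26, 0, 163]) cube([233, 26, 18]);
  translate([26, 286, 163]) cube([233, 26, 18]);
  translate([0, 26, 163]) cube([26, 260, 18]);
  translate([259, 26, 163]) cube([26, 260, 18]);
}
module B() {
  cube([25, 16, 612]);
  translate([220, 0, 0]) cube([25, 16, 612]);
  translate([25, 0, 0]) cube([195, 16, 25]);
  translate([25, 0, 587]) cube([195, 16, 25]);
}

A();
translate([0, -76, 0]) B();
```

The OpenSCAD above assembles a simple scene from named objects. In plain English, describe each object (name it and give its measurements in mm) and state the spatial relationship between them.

A is a four-legged stool. The seat is 285×312 mm, 24 mm thick, top at z = 395 mm. It stands on four square legs, each 26×26 mm in cross-section, from z = 0 to the seat underside, each flush with a corner of the seat. Four stretchers, 26 mm wide and 18 mm tall, connect adjacent legs with their undersides at z = 163 mm, each running between the inner faces of the legs it joins and aligned with the legs' outer faces on the other axis.

B is a rectangular picture frame lying in the x–z plane (depth along y). The opening is 195 mm wide (x) by 562 mm tall (z), surrounded by a border 25 mm wide on all four sides. The frame is 16 mm deep and is made of two full-height vertical stiles with two horizontal rails fitted between them.

The picture frame is on the floor beside the stool on its −y side.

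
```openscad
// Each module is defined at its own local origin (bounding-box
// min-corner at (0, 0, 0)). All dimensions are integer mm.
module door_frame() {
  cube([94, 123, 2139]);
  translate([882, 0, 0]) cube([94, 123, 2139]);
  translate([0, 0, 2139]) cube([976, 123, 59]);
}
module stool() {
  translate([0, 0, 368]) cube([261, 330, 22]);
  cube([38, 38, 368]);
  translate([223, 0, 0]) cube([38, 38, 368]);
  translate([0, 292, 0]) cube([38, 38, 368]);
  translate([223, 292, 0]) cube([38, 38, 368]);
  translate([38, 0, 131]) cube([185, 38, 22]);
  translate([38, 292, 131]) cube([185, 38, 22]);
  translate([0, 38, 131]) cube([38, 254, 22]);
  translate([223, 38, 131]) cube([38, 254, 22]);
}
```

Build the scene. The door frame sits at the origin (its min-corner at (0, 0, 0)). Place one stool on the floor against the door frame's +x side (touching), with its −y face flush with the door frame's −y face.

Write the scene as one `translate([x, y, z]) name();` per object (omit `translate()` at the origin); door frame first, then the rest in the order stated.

door_frame();
translate([976, 0, 0]) stool();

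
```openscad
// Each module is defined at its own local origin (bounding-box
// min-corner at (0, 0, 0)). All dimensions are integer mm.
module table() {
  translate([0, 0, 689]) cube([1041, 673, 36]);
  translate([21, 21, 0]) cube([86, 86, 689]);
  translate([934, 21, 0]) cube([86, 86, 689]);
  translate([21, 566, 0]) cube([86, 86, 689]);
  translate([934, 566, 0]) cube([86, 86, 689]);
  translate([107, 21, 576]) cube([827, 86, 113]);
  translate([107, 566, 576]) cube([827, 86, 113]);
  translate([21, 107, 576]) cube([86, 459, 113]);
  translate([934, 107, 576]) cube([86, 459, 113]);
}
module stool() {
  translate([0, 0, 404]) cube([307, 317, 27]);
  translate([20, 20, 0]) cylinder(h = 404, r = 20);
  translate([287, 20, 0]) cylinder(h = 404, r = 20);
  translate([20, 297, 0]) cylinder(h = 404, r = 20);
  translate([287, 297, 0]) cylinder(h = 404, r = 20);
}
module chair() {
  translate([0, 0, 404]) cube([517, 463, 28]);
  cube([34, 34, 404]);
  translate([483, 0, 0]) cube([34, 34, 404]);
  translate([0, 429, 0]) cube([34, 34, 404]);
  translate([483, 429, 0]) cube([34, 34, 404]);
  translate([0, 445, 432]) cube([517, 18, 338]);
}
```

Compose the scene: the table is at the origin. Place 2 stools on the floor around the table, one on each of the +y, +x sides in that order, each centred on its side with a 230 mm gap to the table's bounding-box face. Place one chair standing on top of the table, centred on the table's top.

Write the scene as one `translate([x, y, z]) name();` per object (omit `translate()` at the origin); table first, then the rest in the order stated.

table();
translate([367, 903, 0]) stool();
translate([1271, 178, 0]) stool();
translate([262, 105, 725]) chair();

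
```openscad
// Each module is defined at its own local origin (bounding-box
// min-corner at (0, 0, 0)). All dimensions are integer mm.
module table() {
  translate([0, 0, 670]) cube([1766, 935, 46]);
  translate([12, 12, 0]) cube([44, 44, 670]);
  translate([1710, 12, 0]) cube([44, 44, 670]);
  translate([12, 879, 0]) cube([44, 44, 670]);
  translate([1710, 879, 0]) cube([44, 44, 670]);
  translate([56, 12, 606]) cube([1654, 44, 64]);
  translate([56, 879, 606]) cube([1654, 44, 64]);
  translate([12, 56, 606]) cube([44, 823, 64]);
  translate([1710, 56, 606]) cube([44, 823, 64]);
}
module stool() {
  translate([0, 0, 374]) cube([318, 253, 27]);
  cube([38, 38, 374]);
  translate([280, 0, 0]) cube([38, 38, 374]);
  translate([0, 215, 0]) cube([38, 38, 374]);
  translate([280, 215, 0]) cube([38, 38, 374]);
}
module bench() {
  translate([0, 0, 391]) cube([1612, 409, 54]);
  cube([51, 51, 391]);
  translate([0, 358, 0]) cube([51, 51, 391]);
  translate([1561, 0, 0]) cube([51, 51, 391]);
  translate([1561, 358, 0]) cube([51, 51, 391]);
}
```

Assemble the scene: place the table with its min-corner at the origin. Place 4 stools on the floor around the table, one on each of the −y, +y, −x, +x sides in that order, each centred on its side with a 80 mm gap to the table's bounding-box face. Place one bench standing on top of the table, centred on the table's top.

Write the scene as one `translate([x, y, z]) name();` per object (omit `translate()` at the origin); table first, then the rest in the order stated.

table();
translate([724, -333, 0]) stool();
translate([724, 1015, 0]) stool();
translate([-398, 341, 0]) stool();
translate([1846, 341, 0]) stool();
translate([77, 263, 716]) bench();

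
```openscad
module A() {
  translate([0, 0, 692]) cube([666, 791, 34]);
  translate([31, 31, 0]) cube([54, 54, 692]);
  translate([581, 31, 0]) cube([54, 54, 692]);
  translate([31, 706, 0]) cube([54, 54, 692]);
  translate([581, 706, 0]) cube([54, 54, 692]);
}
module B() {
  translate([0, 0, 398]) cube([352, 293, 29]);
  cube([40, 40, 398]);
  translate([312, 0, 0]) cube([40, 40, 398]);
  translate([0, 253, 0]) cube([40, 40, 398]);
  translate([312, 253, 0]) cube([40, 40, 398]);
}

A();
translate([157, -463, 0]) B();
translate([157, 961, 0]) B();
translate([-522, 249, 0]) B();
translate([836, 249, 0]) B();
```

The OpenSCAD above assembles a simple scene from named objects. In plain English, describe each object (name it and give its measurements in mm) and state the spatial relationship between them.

A is a rectangular dining table. The top is 666×791×34 mm with its upper surface at z = 726 mm. It stands on four 54×54 mm square legs, each inset 31 mm from the nearest pair of top edges, running from the floor to the underside of the top.

B is a four-legged stool. The seat is 352×293 mm, 29 mm thick, top at z = 427 mm. It stands on four square legs, each 40×40 mm in cross-section, from z = 0 to the seat underside, each flush with a corner of the seat.

Four stools sit around the table at the −y, +y, −x, +x sides.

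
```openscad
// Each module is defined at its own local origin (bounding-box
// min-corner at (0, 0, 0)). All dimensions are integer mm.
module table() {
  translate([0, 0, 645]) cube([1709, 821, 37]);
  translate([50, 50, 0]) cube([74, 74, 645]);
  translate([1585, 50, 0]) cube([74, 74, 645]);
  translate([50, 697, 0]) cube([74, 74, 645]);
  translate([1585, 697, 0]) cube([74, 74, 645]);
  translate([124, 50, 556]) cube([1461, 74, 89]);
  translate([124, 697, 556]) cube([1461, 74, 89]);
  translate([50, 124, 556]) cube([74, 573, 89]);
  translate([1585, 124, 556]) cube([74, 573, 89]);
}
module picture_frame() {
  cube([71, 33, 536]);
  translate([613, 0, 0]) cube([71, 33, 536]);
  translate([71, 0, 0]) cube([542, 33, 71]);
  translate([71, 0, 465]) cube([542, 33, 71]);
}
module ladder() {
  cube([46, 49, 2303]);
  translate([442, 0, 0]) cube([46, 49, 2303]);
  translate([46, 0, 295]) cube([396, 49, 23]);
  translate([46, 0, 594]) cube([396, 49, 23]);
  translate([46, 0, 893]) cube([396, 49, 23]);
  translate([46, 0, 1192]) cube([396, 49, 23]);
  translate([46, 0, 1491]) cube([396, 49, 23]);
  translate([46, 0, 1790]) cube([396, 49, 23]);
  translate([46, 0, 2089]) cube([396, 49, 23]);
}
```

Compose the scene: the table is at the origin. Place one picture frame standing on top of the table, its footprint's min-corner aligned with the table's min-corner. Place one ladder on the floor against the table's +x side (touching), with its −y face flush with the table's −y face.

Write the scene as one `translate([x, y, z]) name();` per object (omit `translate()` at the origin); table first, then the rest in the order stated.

table();
translate([0, 0, 682]) picture_frame();
translate([1709, 0, 0]) ladder();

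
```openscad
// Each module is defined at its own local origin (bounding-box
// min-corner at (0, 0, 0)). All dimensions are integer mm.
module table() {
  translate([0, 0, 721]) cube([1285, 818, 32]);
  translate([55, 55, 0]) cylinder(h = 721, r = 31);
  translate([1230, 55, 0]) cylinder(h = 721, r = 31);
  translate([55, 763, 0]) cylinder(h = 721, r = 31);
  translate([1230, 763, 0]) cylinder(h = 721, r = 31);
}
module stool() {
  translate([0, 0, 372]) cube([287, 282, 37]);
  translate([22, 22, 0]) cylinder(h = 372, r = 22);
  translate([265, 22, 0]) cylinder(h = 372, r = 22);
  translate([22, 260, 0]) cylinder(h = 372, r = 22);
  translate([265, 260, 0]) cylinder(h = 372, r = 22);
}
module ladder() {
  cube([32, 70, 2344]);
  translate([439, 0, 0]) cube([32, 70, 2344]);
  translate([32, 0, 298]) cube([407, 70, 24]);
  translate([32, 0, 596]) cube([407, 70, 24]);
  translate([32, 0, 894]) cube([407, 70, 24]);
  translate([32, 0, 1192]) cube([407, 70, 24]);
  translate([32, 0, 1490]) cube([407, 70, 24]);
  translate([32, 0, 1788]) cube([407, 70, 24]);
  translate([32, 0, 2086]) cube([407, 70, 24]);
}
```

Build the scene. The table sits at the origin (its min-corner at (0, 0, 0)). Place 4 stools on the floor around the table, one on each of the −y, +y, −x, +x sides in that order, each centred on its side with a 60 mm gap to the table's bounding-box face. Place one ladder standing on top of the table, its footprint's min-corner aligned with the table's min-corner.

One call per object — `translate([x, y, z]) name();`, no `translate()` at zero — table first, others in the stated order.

table();
translate([499, -342, 0]) stool();
translate([499, 878, 0]) stool();
translate([-347, 268, 0]) stool();
translate([1345, 268, 0]) stool();
translate([0, 0, 753]) ladder();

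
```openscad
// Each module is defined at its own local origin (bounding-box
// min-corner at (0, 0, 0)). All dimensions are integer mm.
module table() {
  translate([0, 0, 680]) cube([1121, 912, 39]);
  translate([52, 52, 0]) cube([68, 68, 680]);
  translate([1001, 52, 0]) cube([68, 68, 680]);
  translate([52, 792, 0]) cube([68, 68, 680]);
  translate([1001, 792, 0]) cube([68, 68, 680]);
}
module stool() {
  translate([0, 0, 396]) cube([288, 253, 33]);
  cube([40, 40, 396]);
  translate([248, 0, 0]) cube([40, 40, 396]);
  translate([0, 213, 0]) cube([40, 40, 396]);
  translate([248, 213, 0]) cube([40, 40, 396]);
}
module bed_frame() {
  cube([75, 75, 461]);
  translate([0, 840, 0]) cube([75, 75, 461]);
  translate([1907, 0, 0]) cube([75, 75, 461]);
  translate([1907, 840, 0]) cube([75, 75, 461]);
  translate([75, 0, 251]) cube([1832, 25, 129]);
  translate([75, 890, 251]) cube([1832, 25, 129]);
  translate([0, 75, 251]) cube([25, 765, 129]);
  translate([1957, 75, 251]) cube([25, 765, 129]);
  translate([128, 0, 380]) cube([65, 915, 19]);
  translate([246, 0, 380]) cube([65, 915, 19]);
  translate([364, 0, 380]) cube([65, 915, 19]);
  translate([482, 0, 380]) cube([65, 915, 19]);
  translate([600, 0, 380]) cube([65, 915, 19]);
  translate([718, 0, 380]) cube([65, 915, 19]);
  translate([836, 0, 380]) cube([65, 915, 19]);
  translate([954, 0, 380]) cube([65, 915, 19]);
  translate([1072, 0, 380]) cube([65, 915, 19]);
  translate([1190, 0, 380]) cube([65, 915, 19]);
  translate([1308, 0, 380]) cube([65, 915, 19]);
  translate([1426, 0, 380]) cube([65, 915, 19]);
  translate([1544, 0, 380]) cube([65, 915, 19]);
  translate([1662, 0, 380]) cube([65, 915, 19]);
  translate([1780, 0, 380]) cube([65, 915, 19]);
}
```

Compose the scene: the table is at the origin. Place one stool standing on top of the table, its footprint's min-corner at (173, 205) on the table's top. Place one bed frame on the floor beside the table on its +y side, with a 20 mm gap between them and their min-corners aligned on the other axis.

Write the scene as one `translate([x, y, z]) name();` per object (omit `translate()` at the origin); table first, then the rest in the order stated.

table();
translate([173, 205, 719]) stool();
translate([0, 932, 0]) bed_frame();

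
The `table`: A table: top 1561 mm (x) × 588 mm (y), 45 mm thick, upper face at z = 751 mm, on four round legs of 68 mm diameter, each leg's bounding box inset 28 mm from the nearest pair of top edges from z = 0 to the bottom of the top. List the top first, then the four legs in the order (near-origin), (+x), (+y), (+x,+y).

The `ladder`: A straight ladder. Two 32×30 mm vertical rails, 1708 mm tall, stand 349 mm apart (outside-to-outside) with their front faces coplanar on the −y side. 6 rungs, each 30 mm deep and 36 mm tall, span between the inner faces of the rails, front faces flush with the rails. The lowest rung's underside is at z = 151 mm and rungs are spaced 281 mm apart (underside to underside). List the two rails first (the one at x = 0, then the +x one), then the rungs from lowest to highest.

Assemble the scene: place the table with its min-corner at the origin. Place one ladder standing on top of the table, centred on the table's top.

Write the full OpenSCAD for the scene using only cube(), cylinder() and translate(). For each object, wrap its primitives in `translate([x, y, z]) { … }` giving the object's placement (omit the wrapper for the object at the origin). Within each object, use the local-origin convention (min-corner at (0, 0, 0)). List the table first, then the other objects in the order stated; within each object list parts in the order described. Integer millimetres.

translate([0, 0, 706]) cube([1561, 588, 45]);
translate([62, 62, 0]) cylinder(h = 706, r = 34);
translate([1499, 62, 0]) cylinder(h = 706, r = 34);
translate([62, 526, 0]) cylinder(h = 706, r = 34);
translate([1499, 526, 0]) cylinder(h = 706, r = 34);
translate([606, 279, 751]) {
  cube([32, 30, 1708]);
  translate([317, 0, 0]) cube([32, 30, 1708]);
  translate([32, 0, 151]) cube([285, 30, 36]);
  translate([32, 0, 432]) cube([285, 30, 36]);
  translate([32, 0, 713]) cube([285, 30, 36]);
  translate([32, 0, 994]) cube([285, 30, 36]);
  translate([32, 0, 1275]) cube([285, 30, 36]);
  translate([32, 0, 1556]) cube([285, 30, 36]);
}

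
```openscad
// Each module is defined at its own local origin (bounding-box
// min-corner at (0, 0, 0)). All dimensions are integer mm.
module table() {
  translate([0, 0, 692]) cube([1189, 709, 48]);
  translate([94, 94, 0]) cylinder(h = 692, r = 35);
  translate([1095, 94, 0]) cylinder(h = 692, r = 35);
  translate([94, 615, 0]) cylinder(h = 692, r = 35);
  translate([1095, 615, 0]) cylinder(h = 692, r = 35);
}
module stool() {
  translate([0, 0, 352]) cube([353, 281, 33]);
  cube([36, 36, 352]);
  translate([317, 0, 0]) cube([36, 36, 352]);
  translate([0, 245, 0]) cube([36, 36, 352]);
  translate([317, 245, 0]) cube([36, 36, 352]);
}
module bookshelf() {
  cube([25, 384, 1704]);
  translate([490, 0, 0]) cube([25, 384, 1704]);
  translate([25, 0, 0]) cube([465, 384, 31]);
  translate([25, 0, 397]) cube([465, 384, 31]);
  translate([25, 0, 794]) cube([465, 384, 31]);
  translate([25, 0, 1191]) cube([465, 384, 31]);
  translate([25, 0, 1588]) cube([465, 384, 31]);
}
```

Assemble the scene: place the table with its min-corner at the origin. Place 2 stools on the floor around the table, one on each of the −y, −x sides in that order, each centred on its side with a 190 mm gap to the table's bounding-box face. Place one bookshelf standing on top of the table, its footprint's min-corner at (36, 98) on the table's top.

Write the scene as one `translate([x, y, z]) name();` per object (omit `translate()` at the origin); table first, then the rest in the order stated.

table();
translate([418, -471, 0]) stool();
translate([-543, 214, 0]) stool();
translate([36, 98, 740]) bookshelf();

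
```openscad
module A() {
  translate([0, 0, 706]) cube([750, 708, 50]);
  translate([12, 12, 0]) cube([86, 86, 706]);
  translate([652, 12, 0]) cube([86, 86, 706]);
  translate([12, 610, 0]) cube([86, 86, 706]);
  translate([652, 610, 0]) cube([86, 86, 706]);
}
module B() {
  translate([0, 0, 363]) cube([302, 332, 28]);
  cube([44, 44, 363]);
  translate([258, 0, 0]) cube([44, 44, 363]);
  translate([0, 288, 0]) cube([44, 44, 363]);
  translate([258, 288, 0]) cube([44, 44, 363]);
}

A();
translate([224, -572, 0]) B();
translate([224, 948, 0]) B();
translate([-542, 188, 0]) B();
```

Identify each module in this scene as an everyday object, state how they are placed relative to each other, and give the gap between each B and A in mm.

Each stool's nearest face is 240 mm from the table's bounding box.

A is a table. B is a stool. Three stools sit around the table at the −y, +y, −x sides. The gap between each stool and the table is 240 mm.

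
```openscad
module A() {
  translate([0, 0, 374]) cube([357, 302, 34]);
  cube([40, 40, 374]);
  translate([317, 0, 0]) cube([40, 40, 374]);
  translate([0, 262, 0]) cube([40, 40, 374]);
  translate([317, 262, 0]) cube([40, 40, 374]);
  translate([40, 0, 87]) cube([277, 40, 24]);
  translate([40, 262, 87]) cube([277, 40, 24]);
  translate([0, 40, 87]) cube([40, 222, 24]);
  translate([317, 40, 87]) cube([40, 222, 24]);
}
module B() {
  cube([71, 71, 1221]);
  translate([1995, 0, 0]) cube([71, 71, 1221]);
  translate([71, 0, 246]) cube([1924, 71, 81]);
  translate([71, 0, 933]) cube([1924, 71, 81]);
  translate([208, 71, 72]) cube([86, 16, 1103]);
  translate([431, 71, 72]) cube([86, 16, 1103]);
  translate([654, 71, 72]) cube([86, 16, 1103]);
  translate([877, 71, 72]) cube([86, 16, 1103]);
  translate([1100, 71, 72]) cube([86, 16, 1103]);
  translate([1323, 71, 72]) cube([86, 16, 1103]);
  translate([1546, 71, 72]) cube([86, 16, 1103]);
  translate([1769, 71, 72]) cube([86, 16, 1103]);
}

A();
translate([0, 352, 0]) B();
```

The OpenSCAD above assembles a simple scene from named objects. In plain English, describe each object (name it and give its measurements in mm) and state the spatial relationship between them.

A is a simple wooden stool: a rectangular seat 357 mm (x) by 302 mm (y), 34 mm thick, top face at z = 408 mm, on four square legs, each 40×40 mm in cross-section. The legs rest on z = 0, each flush with a corner of the seat. Four stretchers, 40 mm wide and 24 mm tall, connect adjacent legs with their undersides at z = 87 mm, each running between the inner faces of the legs it joins and aligned with the legs' outer faces on the other axis.

B is a fence section. Two 71×71 mm posts, 1221 mm tall, stand on the floor with a clear span of 1924 mm between their inner faces. Two horizontal rails of 71×81 mm section span the gap between the posts with their undersides at z = 246 mm and z = 933 mm, flush with the posts' −y face. 8 pickets, each 86 mm wide, 16 mm thick and 1103 mm tall, are fixed to the +y face of the rails with their bottoms at z = 72 mm, evenly spaced across the span with equal gaps (rounded down to the nearest mm) at the −x end and between each pair — any rounding remainder accumulates at the +x end.

The fence section is on the floor beside the stool on its +y side.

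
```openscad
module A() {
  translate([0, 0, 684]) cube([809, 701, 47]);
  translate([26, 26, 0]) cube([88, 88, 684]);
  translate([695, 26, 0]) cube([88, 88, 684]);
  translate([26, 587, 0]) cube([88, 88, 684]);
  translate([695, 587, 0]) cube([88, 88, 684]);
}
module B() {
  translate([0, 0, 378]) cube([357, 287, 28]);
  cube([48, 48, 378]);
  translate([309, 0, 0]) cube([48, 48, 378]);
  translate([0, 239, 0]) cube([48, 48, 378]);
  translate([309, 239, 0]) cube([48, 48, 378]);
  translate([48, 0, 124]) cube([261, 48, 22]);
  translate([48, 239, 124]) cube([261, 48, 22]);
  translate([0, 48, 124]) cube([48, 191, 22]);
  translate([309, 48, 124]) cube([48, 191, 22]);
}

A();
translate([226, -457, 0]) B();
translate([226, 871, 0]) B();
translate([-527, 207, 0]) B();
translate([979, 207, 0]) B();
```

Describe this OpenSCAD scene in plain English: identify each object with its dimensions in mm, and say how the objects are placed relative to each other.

A is a table: top 809 mm (x) × 701 mm (y), 47 mm thick, upper face at z = 731 mm, on four 88×88 mm square legs, each inset 26 mm from the nearest pair of top edges, running from z = 0 to the bottom of the top.

B is a four-legged stool. The seat is 357×287 mm, 28 mm thick, top at z = 406 mm. It stands on four square legs, each 48×48 mm in cross-section, from z = 0 to the seat underside, each flush with a corner of the seat. Four stretchers, 48 mm wide and 22 mm tall, connect adjacent legs with their undersides at z = 124 mm, each running between the inner faces of the legs it joins and aligned with the legs' outer faces on the other axis.

Four stools sit around the table at the −y, +y, −x, +x sides.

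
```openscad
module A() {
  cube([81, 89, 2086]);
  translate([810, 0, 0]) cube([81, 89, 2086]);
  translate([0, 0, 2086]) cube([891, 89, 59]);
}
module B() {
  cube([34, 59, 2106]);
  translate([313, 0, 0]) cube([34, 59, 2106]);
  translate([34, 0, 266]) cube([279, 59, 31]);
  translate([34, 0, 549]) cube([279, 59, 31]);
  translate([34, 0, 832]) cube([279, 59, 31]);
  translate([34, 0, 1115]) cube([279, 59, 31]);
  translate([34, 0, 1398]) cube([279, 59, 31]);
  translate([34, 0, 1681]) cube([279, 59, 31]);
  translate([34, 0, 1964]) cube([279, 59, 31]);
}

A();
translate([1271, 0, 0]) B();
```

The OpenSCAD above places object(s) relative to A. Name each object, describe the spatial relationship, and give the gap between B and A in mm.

The ladder's nearest face is 380 mm from the door frame's +x face.

A is a door frame. B is a ladder. The ladder is on the floor beside the door frame on its +x side. The gap between the ladder and the door frame is 380 mm.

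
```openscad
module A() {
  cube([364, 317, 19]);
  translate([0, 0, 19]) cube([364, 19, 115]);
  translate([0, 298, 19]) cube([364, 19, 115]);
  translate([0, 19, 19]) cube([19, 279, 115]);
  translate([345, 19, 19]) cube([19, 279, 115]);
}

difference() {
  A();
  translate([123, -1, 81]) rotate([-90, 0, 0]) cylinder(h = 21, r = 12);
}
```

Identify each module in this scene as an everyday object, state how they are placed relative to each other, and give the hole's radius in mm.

The subtracted cylinder has r = 12 mm.

A is an open box. The open box has a circular hole through its front wall. The hole's radius is 12 mm.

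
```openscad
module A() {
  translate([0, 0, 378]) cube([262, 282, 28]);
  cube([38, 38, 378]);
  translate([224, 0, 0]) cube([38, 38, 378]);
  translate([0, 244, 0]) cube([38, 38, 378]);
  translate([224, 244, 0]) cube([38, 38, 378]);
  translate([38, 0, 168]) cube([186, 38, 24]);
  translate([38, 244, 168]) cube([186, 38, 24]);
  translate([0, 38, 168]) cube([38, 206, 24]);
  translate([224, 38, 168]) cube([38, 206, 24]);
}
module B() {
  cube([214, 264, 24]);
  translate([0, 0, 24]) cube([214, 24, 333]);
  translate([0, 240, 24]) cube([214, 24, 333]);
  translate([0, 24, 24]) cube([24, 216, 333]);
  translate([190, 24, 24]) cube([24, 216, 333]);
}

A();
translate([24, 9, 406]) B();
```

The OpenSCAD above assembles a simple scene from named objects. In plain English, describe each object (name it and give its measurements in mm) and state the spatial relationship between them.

A is a simple wooden stool: a rectangular seat 262 mm (x) by 282 mm (y), 28 mm thick, top face at z = 406 mm, on four square legs, each 38×38 mm in cross-section. The legs rest on z = 0, each flush with a corner of the seat. Four stretchers, 38 mm wide and 24 mm tall, connect adjacent legs with their undersides at z = 168 mm, each running between the inner faces of the legs it joins and aligned with the legs' outer faces on the other axis.

B is an open-topped rectangular box: outside dimensions 214×264×357 mm, with a uniform wall and base thickness of 24 mm. The base is a full 214×264 slab on the floor; four walls sit on top of the base. The front and back walls (the −y and +y sides) span the full width; the two side walls fit between them.

The open box is on top of the stool, centred.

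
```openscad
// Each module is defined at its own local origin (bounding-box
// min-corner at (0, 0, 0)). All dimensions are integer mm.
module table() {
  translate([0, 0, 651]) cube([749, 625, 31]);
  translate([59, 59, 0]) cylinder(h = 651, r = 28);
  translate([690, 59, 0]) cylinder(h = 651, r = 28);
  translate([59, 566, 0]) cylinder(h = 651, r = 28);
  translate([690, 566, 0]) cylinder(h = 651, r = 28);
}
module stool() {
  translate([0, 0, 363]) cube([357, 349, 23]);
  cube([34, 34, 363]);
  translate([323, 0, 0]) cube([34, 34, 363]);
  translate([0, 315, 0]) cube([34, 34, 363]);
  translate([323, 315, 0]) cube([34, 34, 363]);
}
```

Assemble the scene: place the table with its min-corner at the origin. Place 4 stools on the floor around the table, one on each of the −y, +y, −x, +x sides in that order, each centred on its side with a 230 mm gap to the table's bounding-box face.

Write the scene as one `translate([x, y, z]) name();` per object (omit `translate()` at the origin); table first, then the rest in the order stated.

table();
translate([196, -579, 0]) stool();
translate([196, 855, 0]) stool();
translate([-587, 138, 0]) stool();
translate([979, 138, 0]) stool();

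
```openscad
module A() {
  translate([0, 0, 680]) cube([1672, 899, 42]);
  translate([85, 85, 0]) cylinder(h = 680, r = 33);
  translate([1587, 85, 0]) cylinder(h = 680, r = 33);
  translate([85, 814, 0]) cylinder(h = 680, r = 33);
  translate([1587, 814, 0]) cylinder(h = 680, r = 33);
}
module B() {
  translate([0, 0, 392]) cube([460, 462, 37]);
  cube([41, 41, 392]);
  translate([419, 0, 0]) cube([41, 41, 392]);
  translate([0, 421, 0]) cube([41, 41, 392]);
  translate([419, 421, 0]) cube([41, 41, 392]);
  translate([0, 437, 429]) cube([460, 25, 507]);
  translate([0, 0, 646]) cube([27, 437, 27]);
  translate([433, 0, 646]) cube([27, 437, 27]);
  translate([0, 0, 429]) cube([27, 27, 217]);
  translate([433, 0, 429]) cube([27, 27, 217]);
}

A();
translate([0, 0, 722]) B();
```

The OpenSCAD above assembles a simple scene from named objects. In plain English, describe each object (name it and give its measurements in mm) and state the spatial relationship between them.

A is a rectangular dining table. The top is 1672×899×42 mm with its upper surface at z = 722 mm. It stands on four round legs of 66 mm diameter, each leg's bounding box inset 52 mm from the nearest pair of top edges, running from the floor to the underside of the top.

B is a chair: 460×462 mm seat, 37 mm thick, top at z = 429 mm, on four 41 mm square corner legs flush with the seat edges. A 25 mm thick backrest slab spans the full seat width, extending 507 mm above the seat top, its back face flush with the seat's +y edge. Two armrests of 27×27 mm section run along each side from the seat's front edge to the front of the backrest, top faces 244 mm above the seat top and outer faces flush with the seat's x-edges; a 27×27 mm post under the front of each armrest stands on the seat at the front corner.

The chair is on top of the table.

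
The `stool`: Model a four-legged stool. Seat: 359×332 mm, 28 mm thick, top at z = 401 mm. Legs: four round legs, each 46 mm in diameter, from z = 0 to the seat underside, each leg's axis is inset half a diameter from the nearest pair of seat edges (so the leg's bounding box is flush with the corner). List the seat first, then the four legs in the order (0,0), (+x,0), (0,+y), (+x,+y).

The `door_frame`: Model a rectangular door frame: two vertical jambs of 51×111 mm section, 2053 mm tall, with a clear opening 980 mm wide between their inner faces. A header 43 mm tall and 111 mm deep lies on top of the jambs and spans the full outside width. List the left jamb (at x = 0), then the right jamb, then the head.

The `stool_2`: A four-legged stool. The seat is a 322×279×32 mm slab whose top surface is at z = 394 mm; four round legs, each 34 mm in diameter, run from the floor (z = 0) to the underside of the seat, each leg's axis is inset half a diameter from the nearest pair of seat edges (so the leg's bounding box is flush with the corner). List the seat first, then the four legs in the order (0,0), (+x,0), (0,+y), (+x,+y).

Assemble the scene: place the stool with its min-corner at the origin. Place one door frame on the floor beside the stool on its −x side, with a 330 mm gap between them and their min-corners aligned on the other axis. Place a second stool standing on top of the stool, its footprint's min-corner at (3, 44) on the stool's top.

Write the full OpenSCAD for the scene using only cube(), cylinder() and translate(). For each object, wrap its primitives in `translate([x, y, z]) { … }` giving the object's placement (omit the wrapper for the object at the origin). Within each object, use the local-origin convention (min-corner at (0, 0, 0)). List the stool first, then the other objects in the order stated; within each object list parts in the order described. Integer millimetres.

translate([0, 0, 373]) cube([359, 332, 28]);
translate([23, 23, 0]) cylinder(h = 373, r = 23);
translate([336, 23, 0]) cylinder(h = 373, r = 23);
translate([23, 309, 0]) cylinder(h = 373, r = 23);
translate([336, 309, 0]) cylinder(h = 373, r = 23);
translate([-1412, 0, 0]) {
  cube([51, 111, 2053]);
  translate([1031, 0, 0]) cube([51, 111, 2053]);
  translate([0, 0, 2053]) cube([1082, 111, 43]);
}
translate([3, 44, 401]) {
  translate([0, 0, 362]) cube([322, 279, 32]);
  translate([17, 17, 0]) cylinder(h = 362, r = 17);
  translate([305, 17, 0]) cylinder(h = 362, r = 17);
  translate([17, 262, 0]) cylinder(h = 362, r = 17);
  translate([305, 262, 0]) cylinder(h = 362, r = 17);
}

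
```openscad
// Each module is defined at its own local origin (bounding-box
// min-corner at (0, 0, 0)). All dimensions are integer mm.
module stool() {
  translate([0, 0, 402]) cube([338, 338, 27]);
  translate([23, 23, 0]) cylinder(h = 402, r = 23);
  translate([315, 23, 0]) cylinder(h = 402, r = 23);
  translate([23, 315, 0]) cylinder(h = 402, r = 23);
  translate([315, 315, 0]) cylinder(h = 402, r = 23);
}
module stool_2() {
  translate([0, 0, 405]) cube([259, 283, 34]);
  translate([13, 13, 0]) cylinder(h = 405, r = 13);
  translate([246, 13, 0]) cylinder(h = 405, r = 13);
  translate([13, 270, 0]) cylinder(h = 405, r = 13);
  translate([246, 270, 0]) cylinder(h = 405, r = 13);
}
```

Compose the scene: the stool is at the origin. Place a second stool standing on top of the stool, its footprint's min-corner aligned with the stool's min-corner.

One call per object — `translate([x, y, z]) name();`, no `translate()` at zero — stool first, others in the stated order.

stool();
translate([0, 0, 429]) stool_2();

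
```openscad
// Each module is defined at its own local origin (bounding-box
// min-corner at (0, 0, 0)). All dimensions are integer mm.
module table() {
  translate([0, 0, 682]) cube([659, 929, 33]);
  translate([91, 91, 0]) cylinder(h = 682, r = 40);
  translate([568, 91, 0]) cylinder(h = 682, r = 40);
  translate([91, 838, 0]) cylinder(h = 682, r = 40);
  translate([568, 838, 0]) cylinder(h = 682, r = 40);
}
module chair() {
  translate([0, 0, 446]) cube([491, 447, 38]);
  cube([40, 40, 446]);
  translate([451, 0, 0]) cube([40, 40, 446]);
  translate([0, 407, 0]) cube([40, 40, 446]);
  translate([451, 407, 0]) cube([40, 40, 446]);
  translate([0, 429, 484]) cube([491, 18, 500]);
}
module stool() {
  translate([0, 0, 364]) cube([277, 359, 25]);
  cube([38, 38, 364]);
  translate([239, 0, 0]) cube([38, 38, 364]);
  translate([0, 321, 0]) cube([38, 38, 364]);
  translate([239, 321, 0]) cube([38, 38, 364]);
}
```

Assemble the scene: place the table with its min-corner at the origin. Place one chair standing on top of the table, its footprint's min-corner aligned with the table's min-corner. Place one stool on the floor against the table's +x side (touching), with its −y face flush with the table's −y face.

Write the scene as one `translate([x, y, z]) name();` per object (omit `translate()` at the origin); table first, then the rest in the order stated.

table();
translate([0, 0, 715]) chair();
translate([659, 0, 0]) stool();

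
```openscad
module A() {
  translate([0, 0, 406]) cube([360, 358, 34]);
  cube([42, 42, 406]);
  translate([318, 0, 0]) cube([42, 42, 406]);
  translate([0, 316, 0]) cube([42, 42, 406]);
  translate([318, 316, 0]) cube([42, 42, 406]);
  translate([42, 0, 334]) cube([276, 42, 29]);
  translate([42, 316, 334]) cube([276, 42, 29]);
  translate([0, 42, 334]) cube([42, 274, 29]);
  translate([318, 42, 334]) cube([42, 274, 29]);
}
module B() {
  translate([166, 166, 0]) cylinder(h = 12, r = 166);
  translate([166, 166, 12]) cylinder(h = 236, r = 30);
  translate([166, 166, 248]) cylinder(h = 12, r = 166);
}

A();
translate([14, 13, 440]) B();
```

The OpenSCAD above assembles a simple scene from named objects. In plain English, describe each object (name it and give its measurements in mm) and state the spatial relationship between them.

A is a simple wooden stool: a rectangular seat 360 mm (x) by 358 mm (y), 34 mm thick, top face at z = 440 mm, on four square legs, each 42×42 mm in cross-section. The legs rest on z = 0, each flush with a corner of the seat. Four stretchers, 42 mm wide and 29 mm tall, connect adjacent legs with their undersides at z = 334 mm, each running between the inner faces of the legs it joins and aligned with the legs' outer faces on the other axis.

B is a spool: two coaxial disc flanges of radius 166 mm and thickness 12 mm, joined by a core cylinder of radius 30 mm and height 236 mm. The lower flange rests on z = 0 and the three cylinders share a vertical axis.

The spool is on top of the stool, centred.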